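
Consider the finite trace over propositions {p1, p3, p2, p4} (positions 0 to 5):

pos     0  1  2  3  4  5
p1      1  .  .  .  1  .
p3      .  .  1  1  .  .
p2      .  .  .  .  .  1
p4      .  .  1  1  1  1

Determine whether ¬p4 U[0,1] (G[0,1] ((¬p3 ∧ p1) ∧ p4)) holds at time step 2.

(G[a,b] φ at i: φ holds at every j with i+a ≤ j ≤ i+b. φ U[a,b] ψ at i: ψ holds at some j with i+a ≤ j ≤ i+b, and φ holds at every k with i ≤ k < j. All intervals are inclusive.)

Does not hold

Need some j in [2,3] with G[0,1] ((¬p3 ∧ p1) ∧ p4), and ¬p4 at every k in [2,j-1].
  j=2: G[0,1] ((¬p3 ∧ p1) ∧ p4) — fails at 2.
  j=3: G[0,1] ((¬p3 ∧ p1) ∧ p4) — fails at 3.
No j in the window works → until fails.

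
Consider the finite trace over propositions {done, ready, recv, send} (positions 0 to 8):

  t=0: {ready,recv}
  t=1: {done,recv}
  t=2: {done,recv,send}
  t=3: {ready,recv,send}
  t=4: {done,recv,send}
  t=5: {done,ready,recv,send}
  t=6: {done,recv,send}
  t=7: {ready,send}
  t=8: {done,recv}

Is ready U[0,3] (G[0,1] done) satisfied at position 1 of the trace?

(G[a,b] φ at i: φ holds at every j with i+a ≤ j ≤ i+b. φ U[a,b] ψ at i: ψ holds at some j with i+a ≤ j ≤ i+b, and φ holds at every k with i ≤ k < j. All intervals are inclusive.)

Need some j in [1,4] with G[0,1] done, and ready at every k in [1,j-1].
  j=1: G[0,1] done holds; no prefix to check → satisfied.

Yes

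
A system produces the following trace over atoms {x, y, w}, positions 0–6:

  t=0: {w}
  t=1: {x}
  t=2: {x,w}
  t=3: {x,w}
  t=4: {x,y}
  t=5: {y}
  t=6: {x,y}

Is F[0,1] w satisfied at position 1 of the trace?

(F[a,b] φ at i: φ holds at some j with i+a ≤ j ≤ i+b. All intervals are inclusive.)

True

Check w at each j in [1,2]:
  j=1: false
  j=2: true
Found at j=2 → formula holds.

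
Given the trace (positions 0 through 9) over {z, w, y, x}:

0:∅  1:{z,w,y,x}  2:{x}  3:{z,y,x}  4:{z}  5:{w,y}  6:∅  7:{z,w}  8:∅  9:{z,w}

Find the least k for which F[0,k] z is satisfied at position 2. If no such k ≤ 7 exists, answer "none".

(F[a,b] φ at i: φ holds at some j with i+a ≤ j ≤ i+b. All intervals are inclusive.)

1

Scan j = 2,3,… for z:
  j=2: fails
  j=3: holds
First hit at j=3, so smallest k = 3-2 = 1.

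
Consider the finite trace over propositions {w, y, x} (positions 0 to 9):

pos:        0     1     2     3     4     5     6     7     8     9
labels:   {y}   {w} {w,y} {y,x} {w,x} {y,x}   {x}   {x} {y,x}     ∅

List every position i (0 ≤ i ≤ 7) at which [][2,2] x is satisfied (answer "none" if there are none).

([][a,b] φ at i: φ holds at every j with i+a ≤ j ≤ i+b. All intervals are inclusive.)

1, 2, 3, 4, 5, 6

Evaluate at each i in [0,7]:
  i=0: ✗ (fails at j=2)
  i=1: ✓ (all of [3,3])
  i=2: ✓ (all of [4,4])
  i=3: ✓ (all of [5,5])
  i=4: ✓ (all of [6,6])
  i=5: ✓ (all of [7,7])
  i=6: ✓ (all of [8,8])
  i=7: ✗ (fails at j=9)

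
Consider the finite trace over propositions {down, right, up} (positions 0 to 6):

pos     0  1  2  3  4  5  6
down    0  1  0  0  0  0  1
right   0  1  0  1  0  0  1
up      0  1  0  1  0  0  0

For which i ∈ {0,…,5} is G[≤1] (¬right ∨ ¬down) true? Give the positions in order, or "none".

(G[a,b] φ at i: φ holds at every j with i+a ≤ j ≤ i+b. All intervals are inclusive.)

Evaluate at each i in [0,5]:
  i=0: ✗ (fails at j=1)
  i=1: ✗ (fails at j=1)
  i=2: ✓ (all of [2,3])
  i=3: ✓ (all of [3,4])
  i=4: ✓ (all of [4,5])
  i=5: ✗ (fails at j=6)

2, 3, 4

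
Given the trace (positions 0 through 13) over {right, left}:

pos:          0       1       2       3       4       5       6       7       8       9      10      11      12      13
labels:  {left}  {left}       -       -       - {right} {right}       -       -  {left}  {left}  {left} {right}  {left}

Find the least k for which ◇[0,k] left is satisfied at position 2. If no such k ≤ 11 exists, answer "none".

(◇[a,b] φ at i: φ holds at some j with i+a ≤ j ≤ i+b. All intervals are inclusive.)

Scan j = 2,3,… for left:
  j=2: fails
  j=3: fails
  j=4: fails
  j=5: fails
  j=6: fails
  j=7: fails
  j=8: fails
  j=9: holds
First hit at j=9, so smallest k = 9-2 = 7.

7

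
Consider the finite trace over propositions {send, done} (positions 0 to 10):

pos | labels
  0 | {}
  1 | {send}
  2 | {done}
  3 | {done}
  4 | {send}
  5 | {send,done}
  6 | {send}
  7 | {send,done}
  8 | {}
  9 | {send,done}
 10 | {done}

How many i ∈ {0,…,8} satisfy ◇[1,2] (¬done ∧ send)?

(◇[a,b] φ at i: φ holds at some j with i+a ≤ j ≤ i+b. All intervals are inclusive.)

5

Evaluate at each i in [0,8]:
  i=0: ✓ (witness j=1)
  i=1: ✗ (none in [2,3])
  i=2: ✓ (witness j=4)
  i=3: ✓ (witness j=4)
  i=4: ✓ (witness j=6)
  i=5: ✓ (witness j=6)
  i=6: ✗ (none in [7,8])
  i=7: ✗ (none in [8,9])
  i=8: ✗ (none in [9,10])
Positions where it holds: {0, 2, 3, 4, 5} → 5.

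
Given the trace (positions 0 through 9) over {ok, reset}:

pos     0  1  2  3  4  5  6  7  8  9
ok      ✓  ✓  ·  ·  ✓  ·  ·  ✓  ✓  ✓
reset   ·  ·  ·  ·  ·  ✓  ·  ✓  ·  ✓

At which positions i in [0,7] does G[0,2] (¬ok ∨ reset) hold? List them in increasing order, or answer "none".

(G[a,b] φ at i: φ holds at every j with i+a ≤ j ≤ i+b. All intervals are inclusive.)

5

Evaluate at each i in [0,7]:
  i=0: ✗ (fails at j=0)
  i=1: ✗ (fails at j=1)
  i=2: ✗ (fails at j=4)
  i=3: ✗ (fails at j=4)
  i=4: ✗ (fails at j=4)
  i=5: ✓ (all of [5,7])
  i=6: ✗ (fails at j=8)
  i=7: ✗ (fails at j=8)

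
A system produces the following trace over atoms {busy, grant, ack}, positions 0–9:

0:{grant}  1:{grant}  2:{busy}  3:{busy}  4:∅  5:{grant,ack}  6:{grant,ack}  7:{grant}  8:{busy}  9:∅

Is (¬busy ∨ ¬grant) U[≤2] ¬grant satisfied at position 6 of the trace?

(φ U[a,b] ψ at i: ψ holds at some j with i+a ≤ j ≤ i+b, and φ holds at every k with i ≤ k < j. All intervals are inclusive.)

Need some j in [6,8] with ¬grant, and (¬busy ∨ ¬grant) at every k in [6,j-1].
  j=6: ¬grant false.
  j=7: ¬grant false.
  j=8: ¬grant holds; (¬busy ∨ ¬grant) holds at every k in [6,7] → satisfied.

True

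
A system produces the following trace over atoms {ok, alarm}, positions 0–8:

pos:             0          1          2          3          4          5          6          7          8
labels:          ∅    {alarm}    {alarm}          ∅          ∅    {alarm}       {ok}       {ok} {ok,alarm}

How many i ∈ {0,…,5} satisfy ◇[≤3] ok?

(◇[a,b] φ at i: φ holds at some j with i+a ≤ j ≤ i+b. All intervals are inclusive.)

3

Evaluate at each i in [0,5]:
  i=0: ✗ (none in [0,3])
  i=1: ✗ (none in [1,4])
  i=2: ✗ (none in [2,5])
  i=3: ✓ (witness j=6)
  i=4: ✓ (witness j=6)
  i=5: ✓ (witness j=6)
Positions where it holds: {3, 4, 5} → 3.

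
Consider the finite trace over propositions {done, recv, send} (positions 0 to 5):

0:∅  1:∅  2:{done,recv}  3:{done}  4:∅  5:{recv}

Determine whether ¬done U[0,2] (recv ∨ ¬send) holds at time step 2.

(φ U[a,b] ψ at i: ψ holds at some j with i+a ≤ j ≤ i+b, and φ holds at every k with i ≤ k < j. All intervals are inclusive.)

Need some j in [2,4] with (recv ∨ ¬send), and ¬done at every k in [2,j-1].
  j=2: (recv ∨ ¬send) holds; no prefix to check → satisfied.

Holds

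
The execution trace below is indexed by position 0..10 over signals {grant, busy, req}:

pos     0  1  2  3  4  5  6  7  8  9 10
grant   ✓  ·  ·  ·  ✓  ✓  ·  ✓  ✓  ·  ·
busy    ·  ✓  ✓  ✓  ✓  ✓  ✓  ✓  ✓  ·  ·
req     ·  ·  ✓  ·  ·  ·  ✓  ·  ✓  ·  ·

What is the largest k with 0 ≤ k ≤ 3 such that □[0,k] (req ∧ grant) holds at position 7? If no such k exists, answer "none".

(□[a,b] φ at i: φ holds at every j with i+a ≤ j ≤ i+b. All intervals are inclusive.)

(req ∧ grant) must hold from j=7 onward; find where it first fails.
  j=7: fails → no k works.

none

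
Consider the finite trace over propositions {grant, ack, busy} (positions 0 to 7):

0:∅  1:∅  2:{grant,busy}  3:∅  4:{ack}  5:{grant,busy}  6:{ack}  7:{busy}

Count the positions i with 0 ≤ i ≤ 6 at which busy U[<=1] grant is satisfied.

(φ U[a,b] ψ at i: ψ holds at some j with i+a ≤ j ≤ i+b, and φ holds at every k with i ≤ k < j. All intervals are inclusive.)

2

Evaluate at each i in [0,6]:
  i=0: ✗ (no rhs in [0,1])
  i=1: ✗ (lhs fails at k=1 before rhs at j=2)
  i=2: ✓ (rhs at j=2)
  i=3: ✗ (no rhs in [3,4])
  i=4: ✗ (lhs fails at k=4 before rhs at j=5)
  i=5: ✓ (rhs at j=5)
  i=6: ✗ (no rhs in [6,7])
Positions where it holds: {2, 5} → 2.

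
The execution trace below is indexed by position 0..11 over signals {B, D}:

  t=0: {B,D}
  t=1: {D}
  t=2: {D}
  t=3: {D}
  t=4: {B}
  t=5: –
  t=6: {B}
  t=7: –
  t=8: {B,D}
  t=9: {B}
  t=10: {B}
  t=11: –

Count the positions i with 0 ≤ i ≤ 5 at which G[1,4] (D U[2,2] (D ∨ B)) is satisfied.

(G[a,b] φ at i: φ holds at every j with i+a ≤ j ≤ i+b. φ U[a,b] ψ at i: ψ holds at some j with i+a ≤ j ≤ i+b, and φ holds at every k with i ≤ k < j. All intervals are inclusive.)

Evaluate at each i in [0,5]:
  i=0: ✗ (fails at j=3)
  i=1: ✗ (fails at j=3)
  i=2: ✗ (fails at j=3)
  i=3: ✗ (fails at j=4)
  i=4: ✗ (fails at j=5)
  i=5: ✗ (fails at j=6)
Positions where it holds: {} → 0.

0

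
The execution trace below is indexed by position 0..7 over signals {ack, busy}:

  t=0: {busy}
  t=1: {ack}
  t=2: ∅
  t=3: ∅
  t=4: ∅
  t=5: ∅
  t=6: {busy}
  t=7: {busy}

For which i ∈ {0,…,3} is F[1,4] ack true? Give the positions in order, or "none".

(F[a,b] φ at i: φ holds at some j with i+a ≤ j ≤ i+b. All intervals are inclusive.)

Evaluate at each i in [0,3]:
  i=0: ✓ (witness j=1)
  i=1: ✗ (none in [2,5])
  i=2: ✗ (none in [3,6])
  i=3: ✗ (none in [4,7])

0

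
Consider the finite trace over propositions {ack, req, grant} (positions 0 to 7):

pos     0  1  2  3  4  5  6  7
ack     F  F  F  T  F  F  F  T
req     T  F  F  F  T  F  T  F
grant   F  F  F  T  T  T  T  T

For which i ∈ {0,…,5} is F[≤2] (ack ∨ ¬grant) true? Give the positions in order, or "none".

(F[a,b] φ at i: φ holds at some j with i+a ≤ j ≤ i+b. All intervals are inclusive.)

0, 1, 2, 3, 5

Evaluate at each i in [0,5]:
  i=0: ✓ (witness j=0)
  i=1: ✓ (witness j=1)
  i=2: ✓ (witness j=2)
  i=3: ✓ (witness j=3)
  i=4: ✗ (none in [4,6])
  i=5: ✓ (witness j=7)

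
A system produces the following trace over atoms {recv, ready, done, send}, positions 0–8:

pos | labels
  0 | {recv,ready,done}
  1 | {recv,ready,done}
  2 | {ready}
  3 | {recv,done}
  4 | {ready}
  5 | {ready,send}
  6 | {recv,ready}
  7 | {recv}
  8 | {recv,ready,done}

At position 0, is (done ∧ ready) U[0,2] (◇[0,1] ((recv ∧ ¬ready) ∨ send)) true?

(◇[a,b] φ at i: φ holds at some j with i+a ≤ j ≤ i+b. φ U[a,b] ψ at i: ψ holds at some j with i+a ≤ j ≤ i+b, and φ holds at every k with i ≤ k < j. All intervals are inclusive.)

Need some j in [0,2] with ◇[0,1] ((recv ∧ ¬ready) ∨ send), and (done ∧ ready) at every k in [0,j-1].
  j=0: ◇[0,1] ((recv ∧ ¬ready) ∨ send) — fails (none in [0,1]).
  j=1: ◇[0,1] ((recv ∧ ¬ready) ∨ send) — fails (none in [1,2]).
  j=2: ◇[0,1] ((recv ∧ ¬ready) ∨ send) holds; (done ∧ ready) holds at every k in [0,1] → satisfied.

Yes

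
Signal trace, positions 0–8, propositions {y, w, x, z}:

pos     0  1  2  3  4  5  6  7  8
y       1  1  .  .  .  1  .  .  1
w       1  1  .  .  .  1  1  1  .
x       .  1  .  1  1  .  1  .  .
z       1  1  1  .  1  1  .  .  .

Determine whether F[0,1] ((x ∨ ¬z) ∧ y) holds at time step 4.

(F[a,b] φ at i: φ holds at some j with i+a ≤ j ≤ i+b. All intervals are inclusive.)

Check ((x ∨ ¬z) ∧ y) at each j in [4,5]:
  j=4: false
  j=5: false
No position in the window satisfies it → formula fails.

No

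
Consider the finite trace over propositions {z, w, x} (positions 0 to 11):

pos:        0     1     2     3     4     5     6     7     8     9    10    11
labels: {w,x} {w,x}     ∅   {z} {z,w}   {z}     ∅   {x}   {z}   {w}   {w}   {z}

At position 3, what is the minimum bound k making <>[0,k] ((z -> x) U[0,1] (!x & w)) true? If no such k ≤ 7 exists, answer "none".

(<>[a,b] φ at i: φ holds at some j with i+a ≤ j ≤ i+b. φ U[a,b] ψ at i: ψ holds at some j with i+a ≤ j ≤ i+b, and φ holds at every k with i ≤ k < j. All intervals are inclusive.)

Scan j = 3,4,… for ((z -> x) U[0,1] (!x & w)):
  j=3: fails
  j=4: holds
First hit at j=4, so smallest k = 4-3 = 1.

1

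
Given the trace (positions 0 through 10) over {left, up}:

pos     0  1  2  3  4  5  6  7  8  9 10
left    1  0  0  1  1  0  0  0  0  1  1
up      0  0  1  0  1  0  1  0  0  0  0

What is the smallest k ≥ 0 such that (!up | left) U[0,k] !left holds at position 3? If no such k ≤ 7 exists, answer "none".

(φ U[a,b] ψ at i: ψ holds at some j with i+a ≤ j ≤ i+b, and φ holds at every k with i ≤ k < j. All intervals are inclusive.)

2

Need earliest j ≥ 3 with !left, and (!up | left) at every k in [3,j-1].
  j=3: rhs fails.
  j=4: rhs fails.
  j=5: rhs holds; lhs holds on [3,4]. k = 2.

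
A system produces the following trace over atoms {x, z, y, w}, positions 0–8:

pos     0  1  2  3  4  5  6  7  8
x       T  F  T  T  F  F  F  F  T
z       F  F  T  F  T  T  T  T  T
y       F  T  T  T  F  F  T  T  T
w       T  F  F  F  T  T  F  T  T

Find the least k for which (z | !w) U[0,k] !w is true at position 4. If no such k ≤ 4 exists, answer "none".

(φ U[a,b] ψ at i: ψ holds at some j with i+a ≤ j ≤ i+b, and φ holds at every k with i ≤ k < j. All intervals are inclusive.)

Need earliest j ≥ 4 with !w, and (z | !w) at every k in [4,j-1].
  j=4: rhs fails.
  j=5: rhs fails.
  j=6: rhs holds; lhs holds on [4,5]. k = 2.

2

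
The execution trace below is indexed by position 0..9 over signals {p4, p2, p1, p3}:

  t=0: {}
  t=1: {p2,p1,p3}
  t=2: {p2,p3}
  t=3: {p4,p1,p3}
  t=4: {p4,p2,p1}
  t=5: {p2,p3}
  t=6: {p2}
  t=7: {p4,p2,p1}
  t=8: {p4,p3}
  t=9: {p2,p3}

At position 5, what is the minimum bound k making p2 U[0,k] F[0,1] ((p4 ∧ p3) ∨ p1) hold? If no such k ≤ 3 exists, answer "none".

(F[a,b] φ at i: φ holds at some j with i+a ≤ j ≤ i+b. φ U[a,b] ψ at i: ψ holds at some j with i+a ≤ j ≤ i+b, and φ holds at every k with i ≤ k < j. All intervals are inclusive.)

Need earliest j ≥ 5 with F[0,1] ((p4 ∧ p3) ∨ p1), and p2 at every k in [5,j-1].
  j=5: rhs fails.
  j=6: rhs holds; lhs holds on [5,5]. k = 1.

1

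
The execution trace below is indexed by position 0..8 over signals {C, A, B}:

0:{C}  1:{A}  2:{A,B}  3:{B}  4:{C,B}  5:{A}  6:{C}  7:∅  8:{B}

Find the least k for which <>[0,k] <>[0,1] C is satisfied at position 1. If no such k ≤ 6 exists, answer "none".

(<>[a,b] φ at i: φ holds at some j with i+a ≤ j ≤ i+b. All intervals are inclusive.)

Scan j = 1,2,… for <>[0,1] C:
  j=1: fails
  j=2: fails
  j=3: holds
First hit at j=3, so smallest k = 3-1 = 2.

2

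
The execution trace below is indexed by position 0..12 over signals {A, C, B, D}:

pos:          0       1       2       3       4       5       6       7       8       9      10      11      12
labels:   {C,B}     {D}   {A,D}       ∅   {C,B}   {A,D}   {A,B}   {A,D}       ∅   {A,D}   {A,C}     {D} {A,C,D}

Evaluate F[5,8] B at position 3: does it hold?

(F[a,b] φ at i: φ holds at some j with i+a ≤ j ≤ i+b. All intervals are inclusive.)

Check B at each j in [8,11]:
  j=8: false
  j=9: false
  j=10: false
  j=11: false
No position in the window satisfies it → formula fails.

False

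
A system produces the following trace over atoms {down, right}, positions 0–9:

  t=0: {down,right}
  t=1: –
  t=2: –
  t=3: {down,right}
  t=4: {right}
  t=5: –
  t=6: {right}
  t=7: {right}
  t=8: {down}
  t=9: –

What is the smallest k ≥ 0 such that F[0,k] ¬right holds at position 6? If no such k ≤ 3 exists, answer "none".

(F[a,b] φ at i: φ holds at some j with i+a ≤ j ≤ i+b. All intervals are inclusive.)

2

Scan j = 6,7,… for ¬right:
  j=6: fails
  j=7: fails
  j=8: holds
First hit at j=8, so smallest k = 8-6 = 2.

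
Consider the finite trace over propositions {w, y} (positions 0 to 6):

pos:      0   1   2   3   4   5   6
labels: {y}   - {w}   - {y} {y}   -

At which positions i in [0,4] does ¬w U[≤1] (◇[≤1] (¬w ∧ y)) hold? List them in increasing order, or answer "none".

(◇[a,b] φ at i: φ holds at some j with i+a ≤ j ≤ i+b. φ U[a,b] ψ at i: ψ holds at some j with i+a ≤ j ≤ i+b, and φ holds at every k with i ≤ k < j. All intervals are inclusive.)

Evaluate at each i in [0,4]:
  i=0: ✓ (rhs at j=0)
  i=1: ✗ (no rhs in [1,2])
  i=2: ✗ (lhs fails at k=2 before rhs at j=3)
  i=3: ✓ (rhs at j=3)
  i=4: ✓ (rhs at j=4)

0, 3, 4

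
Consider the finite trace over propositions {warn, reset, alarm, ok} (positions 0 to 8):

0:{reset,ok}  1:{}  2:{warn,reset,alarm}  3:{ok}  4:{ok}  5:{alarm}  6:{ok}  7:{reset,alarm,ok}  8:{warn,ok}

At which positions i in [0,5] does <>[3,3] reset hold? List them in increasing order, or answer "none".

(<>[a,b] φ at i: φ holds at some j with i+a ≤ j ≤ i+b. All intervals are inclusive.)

Evaluate at each i in [0,5]:
  i=0: ✗ (none in [3,3])
  i=1: ✗ (none in [4,4])
  i=2: ✗ (none in [5,5])
  i=3: ✗ (none in [6,6])
  i=4: ✓ (witness j=7)
  i=5: ✗ (none in [8,8])

4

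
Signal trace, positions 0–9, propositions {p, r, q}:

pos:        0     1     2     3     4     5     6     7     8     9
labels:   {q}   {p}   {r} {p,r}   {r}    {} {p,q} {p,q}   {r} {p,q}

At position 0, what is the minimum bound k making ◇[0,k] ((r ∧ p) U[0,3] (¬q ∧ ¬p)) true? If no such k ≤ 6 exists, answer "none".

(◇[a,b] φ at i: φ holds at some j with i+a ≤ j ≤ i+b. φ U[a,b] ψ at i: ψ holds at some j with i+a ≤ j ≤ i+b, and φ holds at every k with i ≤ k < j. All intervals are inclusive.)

Scan j = 0,1,… for ((r ∧ p) U[0,3] (¬q ∧ ¬p)):
  j=0: fails
  j=1: fails
  j=2: holds
First hit at j=2, so smallest k = 2-0 = 2.

2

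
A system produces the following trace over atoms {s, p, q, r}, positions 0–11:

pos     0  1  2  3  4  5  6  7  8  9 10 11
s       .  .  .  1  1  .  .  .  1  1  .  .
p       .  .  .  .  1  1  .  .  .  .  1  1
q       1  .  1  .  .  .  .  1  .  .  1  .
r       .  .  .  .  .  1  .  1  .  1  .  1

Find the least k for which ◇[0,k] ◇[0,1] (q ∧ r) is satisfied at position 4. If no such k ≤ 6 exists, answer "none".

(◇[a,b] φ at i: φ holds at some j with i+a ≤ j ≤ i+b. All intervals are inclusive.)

2

Scan j = 4,5,… for ◇[0,1] (q ∧ r):
  j=4: fails
  j=5: fails
  j=6: holds
First hit at j=6, so smallest k = 6-4 = 2.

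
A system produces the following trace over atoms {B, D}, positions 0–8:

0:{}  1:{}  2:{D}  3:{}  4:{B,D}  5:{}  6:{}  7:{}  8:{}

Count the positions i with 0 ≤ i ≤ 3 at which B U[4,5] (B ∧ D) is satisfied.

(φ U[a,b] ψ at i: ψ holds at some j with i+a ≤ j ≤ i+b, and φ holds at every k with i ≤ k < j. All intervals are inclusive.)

Evaluate at each i in [0,3]:
  i=0: ✗ (lhs fails at k=0 before rhs at j=4)
  i=1: ✗ (no rhs in [5,6])
  i=2: ✗ (no rhs in [6,7])
  i=3: ✗ (no rhs in [7,8])
Positions where it holds: {} → 0.

0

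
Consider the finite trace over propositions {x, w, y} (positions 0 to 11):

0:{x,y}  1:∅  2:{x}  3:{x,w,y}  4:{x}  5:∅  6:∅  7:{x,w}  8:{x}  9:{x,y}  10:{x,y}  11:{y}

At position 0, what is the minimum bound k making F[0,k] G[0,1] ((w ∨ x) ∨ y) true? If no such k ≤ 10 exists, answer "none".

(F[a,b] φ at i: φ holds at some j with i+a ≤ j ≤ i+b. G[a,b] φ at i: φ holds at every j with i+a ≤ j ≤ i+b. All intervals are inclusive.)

Scan j = 0,1,… for G[0,1] ((w ∨ x) ∨ y):
  j=0: fails
  j=1: fails
  j=2: holds
First hit at j=2, so smallest k = 2-0 = 2.

2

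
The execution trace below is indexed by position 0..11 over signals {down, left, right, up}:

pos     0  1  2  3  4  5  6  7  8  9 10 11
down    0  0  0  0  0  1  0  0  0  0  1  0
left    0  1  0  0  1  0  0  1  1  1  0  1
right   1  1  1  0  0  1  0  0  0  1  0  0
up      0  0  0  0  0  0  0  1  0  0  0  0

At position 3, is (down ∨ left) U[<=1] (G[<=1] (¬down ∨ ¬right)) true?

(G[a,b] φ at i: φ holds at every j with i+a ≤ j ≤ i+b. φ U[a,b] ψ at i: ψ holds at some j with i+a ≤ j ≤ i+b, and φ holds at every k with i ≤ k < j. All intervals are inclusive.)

Need some j in [3,4] with G[<=1] (¬down ∨ ¬right), and (down ∨ left) at every k in [3,j-1].
  j=3: G[<=1] (¬down ∨ ¬right) holds; no prefix to check → satisfied.

Holds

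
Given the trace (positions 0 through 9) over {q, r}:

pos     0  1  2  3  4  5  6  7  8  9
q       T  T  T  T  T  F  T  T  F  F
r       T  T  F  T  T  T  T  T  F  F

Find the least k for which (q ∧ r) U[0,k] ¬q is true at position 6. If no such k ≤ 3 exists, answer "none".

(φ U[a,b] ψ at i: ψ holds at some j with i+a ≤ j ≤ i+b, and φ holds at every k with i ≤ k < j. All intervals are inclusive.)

2

Need earliest j ≥ 6 with ¬q, and (q ∧ r) at every k in [6,j-1].
  j=6: rhs fails.
  j=7: rhs fails.
  j=8: rhs holds; lhs holds on [6,7]. k = 2.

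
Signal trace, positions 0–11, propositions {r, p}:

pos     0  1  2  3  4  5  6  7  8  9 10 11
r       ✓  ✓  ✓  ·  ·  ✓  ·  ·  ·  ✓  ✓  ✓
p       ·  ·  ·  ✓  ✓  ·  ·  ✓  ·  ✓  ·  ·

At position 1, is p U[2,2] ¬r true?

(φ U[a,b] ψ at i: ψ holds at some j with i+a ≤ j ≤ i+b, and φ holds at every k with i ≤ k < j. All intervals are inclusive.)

Need some j in [3,3] with ¬r, and p at every k in [1,j-1].
  j=3: ¬r holds, but p fails at k=1 → not this j.
No j in the window works → until fails.

False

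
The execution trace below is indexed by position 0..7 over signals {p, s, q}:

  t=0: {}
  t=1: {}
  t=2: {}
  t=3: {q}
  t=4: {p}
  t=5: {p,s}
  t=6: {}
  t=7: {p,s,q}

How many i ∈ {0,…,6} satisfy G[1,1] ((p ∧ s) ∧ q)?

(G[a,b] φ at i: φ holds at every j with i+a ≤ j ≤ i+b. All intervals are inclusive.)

1

Evaluate at each i in [0,6]:
  i=0: ✗ (fails at j=1)
  i=1: ✗ (fails at j=2)
  i=2: ✗ (fails at j=3)
  i=3: ✗ (fails at j=4)
  i=4: ✗ (fails at j=5)
  i=5: ✗ (fails at j=6)
  i=6: ✓ (all of [7,7])
Positions where it holds: {6} → 1.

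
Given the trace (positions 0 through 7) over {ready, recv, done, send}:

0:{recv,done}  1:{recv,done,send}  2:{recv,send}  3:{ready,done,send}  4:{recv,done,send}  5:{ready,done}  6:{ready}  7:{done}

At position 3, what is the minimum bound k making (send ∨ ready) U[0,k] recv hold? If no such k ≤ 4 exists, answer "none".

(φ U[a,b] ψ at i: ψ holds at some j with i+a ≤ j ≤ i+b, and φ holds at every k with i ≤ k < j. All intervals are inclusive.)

Need earliest j ≥ 3 with recv, and (send ∨ ready) at every k in [3,j-1].
  j=3: rhs fails.
  j=4: rhs holds; lhs holds on [3,3]. k = 1.

1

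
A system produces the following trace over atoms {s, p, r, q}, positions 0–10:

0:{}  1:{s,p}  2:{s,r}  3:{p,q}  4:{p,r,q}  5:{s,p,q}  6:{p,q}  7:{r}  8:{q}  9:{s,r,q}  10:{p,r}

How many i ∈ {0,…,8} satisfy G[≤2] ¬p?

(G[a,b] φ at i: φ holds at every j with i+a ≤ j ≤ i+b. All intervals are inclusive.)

1

Evaluate at each i in [0,8]:
  i=0: ✗ (fails at j=1)
  i=1: ✗ (fails at j=1)
  i=2: ✗ (fails at j=3)
  i=3: ✗ (fails at j=3)
  i=4: ✗ (fails at j=4)
  i=5: ✗ (fails at j=5)
  i=6: ✗ (fails at j=6)
  i=7: ✓ (all of [7,9])
  i=8: ✗ (fails at j=10)
Positions where it holds: {7} → 1.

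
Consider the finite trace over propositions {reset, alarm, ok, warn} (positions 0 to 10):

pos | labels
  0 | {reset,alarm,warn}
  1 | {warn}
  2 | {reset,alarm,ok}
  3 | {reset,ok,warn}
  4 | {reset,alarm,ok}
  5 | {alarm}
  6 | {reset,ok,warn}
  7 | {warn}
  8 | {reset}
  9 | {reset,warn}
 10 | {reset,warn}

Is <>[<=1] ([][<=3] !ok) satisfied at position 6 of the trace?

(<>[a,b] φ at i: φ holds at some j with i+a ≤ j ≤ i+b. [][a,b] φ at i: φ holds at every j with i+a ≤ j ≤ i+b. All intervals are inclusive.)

Yes

Check [][<=3] !ok at each j in [6,7]:
  j=6: fails at 6
  j=7: holds on [7,10]
Found at j=7 → formula holds.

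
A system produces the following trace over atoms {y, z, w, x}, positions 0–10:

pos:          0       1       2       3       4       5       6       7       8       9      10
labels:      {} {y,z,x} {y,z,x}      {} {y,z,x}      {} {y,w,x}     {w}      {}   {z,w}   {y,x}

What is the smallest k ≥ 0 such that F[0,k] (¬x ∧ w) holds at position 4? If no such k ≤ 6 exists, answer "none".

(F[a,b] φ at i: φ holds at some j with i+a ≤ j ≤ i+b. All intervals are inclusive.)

3

Scan j = 4,5,… for (¬x ∧ w):
  j=4: fails
  j=5: fails
  j=6: fails
  j=7: holds
First hit at j=7, so smallest k = 7-4 = 3.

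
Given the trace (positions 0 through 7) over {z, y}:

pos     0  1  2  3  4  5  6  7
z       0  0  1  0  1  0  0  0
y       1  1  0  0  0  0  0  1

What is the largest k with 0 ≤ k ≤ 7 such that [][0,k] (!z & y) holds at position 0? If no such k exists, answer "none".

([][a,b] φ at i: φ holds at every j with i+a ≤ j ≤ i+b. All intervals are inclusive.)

1

(!z & y) must hold from j=0 onward; find where it first fails.
  j=0: holds
  j=1: holds
  j=2: fails
Holds on [0,1], so largest k = 1.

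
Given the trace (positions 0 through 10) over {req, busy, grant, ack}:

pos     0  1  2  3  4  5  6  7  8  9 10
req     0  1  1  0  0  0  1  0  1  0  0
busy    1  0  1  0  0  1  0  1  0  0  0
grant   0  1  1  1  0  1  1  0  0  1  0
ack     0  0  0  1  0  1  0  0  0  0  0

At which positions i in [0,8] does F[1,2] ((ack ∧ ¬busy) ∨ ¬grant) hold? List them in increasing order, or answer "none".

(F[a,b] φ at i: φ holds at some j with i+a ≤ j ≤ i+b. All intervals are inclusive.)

1, 2, 3, 5, 6, 7, 8

Evaluate at each i in [0,8]:
  i=0: ✗ (none in [1,2])
  i=1: ✓ (witness j=3)
  i=2: ✓ (witness j=3)
  i=3: ✓ (witness j=4)
  i=4: ✗ (none in [5,6])
  i=5: ✓ (witness j=7)
  i=6: ✓ (witness j=7)
  i=7: ✓ (witness j=8)
  i=8: ✓ (witness j=10)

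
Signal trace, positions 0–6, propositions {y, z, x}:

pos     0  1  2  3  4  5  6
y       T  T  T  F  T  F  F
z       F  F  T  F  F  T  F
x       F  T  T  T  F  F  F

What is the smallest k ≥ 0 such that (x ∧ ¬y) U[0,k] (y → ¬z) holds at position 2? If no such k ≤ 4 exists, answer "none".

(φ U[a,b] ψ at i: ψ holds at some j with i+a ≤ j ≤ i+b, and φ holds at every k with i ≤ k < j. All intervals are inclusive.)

none

Need earliest j ≥ 2 with (y → ¬z), and (x ∧ ¬y) at every k in [2,j-1].
  j=2: rhs fails.
  j=3: rhs holds but lhs fails at k=2.
  j=4: rhs holds but lhs fails at k=2.
  j=5: rhs holds but lhs fails at k=2.
  j=6: rhs holds but lhs fails at k=2.
No witness within the range → none.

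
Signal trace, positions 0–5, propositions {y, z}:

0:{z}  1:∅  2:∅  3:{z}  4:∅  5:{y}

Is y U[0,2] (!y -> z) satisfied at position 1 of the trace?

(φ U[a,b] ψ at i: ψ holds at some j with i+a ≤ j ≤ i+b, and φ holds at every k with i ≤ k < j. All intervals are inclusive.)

Need some j in [1,3] with (!y -> z), and y at every k in [1,j-1].
  j=1: (!y -> z) false.
  j=2: (!y -> z) false.
  j=3: (!y -> z) holds, but y fails at k=1 → not this j.
No j in the window works → until fails.

Does not hold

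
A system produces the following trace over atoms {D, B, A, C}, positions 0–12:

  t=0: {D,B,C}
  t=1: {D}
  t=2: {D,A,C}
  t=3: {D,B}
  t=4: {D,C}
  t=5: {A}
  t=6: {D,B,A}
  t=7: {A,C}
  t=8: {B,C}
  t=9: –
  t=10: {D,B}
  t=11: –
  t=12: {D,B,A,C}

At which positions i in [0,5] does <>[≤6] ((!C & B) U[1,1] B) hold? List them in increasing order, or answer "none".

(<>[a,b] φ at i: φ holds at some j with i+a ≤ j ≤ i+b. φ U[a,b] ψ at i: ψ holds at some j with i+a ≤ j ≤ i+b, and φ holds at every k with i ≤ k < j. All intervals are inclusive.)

none

Evaluate at each i in [0,5]:
  i=0: ✗ (none in [0,6])
  i=1: ✗ (none in [1,7])
  i=2: ✗ (none in [2,8])
  i=3: ✗ (none in [3,9])
  i=4: ✗ (none in [4,10])
  i=5: ✗ (none in [5,11])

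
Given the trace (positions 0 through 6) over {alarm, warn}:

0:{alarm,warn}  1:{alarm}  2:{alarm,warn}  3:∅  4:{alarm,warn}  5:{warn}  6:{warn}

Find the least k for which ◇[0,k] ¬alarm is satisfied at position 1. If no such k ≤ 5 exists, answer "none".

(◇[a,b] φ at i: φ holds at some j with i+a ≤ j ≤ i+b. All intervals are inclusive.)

2

Scan j = 1,2,… for ¬alarm:
  j=1: fails
  j=2: fails
  j=3: holds
First hit at j=3, so smallest k = 3-1 = 2.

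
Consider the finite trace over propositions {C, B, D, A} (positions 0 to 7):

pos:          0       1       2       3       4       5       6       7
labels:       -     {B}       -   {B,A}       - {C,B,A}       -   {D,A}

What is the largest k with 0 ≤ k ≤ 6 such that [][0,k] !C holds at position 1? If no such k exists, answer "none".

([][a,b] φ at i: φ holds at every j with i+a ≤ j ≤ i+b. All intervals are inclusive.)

3

!C must hold from j=1 onward; find where it first fails.
  j=1: holds
  j=2: holds
  j=3: holds
  j=4: holds
  j=5: fails
Holds on [1,4], so largest k = 3.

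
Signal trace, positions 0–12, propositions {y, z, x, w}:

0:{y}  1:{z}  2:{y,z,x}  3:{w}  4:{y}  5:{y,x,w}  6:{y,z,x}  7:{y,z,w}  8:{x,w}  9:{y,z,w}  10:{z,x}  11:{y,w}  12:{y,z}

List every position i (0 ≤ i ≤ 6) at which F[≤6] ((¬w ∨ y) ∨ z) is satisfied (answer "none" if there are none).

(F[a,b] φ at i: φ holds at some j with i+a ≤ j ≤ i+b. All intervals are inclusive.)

Evaluate at each i in [0,6]:
  i=0: ✓ (witness j=0)
  i=1: ✓ (witness j=1)
  i=2: ✓ (witness j=2)
  i=3: ✓ (witness j=4)
  i=4: ✓ (witness j=4)
  i=5: ✓ (witness j=5)
  i=6: ✓ (witness j=6)

0, 1, 2, 3, 4, 5, 6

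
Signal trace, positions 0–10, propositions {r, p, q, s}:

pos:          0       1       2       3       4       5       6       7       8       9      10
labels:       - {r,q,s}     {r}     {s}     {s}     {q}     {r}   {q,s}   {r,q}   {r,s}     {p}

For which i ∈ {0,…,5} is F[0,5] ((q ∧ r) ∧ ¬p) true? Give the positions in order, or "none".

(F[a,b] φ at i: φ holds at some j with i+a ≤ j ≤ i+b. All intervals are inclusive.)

Evaluate at each i in [0,5]:
  i=0: ✓ (witness j=1)
  i=1: ✓ (witness j=1)
  i=2: ✗ (none in [2,7])
  i=3: ✓ (witness j=8)
  i=4: ✓ (witness j=8)
  i=5: ✓ (witness j=8)

0, 1, 3, 4, 5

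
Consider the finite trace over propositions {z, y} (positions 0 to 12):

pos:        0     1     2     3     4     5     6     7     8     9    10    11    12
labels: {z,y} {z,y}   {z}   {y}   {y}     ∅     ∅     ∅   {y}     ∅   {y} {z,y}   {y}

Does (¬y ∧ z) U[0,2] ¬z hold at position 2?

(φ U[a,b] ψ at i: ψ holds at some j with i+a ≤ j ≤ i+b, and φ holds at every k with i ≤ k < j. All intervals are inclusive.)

True

Need some j in [2,4] with ¬z, and (¬y ∧ z) at every k in [2,j-1].
  j=2: ¬z false.
  j=3: ¬z holds; (¬y ∧ z) holds at every k in [2,2] → satisfied.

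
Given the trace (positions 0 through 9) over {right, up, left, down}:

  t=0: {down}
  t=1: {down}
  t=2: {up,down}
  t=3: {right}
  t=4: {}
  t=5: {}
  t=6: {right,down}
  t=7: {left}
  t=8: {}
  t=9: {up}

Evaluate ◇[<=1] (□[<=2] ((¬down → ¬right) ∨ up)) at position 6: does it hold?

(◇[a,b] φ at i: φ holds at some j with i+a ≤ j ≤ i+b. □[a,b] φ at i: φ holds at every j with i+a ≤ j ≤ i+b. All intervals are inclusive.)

Check □[<=2] ((¬down → ¬right) ∨ up) at each j in [6,7]:
  j=6: holds on [6,8]
  j=7: holds on [7,9]
Found at j=6 → formula holds.

Holds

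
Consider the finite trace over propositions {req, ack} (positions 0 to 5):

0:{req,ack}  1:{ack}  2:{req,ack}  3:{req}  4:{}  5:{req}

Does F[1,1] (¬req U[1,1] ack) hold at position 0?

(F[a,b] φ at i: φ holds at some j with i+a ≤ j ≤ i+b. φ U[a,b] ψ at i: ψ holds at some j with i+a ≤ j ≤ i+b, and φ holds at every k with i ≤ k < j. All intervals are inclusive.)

Check (¬req U[1,1] ack) at each j in [1,1]:
  j=1: holds
Found at j=1 → formula holds.

Yes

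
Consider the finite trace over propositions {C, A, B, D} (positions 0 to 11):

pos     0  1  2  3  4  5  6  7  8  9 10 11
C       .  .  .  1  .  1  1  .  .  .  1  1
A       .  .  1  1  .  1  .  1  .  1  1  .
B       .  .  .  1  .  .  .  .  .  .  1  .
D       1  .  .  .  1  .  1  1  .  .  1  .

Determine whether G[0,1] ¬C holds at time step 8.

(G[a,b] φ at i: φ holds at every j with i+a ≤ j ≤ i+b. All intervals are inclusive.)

Check ¬C at every j in [8,9]:
  j=8: true
  j=9: true
All positions satisfy it → formula holds.

True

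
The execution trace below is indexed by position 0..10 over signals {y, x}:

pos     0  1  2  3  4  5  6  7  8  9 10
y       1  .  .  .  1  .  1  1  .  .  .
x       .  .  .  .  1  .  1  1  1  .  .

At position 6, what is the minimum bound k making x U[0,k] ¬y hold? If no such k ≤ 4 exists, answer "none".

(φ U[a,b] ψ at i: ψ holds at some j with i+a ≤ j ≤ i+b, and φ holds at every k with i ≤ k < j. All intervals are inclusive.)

Need earliest j ≥ 6 with ¬y, and x at every k in [6,j-1].
  j=6: rhs fails.
  j=7: rhs fails.
  j=8: rhs holds; lhs holds on [6,7]. k = 2.

2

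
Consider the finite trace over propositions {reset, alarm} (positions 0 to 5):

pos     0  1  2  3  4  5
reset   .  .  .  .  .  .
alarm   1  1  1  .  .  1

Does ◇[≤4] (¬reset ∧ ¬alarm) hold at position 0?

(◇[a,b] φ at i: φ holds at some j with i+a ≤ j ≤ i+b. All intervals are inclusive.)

Holds

Check (¬reset ∧ ¬alarm) at each j in [0,4]:
  j=0: false
  j=1: false
  j=2: false
  j=3: true
  j=4: true
Found at j=3 → formula holds.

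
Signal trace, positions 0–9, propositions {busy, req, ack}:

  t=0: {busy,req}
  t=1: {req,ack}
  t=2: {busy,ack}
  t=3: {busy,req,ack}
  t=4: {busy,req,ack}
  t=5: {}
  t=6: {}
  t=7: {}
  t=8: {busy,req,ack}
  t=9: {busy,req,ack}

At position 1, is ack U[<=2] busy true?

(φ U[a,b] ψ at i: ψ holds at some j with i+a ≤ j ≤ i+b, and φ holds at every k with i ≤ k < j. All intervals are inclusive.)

Yes

Need some j in [1,3] with busy, and ack at every k in [1,j-1].
  j=1: busy false.
  j=2: busy holds; ack holds at every k in [1,1] → satisfied.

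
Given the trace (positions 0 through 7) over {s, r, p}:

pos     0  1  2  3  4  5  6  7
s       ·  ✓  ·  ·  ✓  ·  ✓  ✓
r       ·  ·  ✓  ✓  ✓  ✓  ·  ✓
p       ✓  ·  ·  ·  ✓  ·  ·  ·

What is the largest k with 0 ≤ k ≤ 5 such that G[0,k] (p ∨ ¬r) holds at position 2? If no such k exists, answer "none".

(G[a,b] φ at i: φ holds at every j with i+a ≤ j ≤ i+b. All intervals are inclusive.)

(p ∨ ¬r) must hold from j=2 onward; find where it first fails.
  j=2: fails → no k works.

none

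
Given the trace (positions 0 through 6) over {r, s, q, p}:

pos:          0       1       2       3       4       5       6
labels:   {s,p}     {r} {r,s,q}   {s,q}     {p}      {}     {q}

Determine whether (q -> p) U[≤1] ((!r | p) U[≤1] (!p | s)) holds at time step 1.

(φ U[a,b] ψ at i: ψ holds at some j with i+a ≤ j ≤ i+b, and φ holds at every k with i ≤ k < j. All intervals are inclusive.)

Need some j in [1,2] with ((!r | p) U[≤1] (!p | s)), and (q -> p) at every k in [1,j-1].
  j=1: ((!r | p) U[≤1] (!p | s)) holds; no prefix to check → satisfied.

Holds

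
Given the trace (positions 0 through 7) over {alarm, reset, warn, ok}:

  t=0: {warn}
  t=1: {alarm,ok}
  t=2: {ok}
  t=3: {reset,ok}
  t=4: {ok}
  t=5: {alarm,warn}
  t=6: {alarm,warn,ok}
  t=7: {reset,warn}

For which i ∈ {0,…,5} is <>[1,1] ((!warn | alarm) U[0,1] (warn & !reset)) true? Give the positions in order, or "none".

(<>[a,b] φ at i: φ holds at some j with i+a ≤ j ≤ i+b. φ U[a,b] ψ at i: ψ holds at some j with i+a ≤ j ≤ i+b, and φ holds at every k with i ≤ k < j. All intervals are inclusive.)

3, 4, 5

Evaluate at each i in [0,5]:
  i=0: ✗ (none in [1,1])
  i=1: ✗ (none in [2,2])
  i=2: ✗ (none in [3,3])
  i=3: ✓ (witness j=4)
  i=4: ✓ (witness j=5)
  i=5: ✓ (witness j=6)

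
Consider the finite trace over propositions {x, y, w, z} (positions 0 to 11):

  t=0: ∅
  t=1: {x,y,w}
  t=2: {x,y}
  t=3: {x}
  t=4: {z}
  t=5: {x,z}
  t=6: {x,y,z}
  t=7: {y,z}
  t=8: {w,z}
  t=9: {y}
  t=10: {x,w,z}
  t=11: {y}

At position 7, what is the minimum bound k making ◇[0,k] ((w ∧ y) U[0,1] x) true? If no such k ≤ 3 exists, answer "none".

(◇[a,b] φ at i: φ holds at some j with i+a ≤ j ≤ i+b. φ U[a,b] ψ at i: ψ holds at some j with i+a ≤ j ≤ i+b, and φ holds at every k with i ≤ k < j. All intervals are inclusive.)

3

Scan j = 7,8,… for ((w ∧ y) U[0,1] x):
  j=7: fails
  j=8: fails
  j=9: fails
  j=10: holds
First hit at j=10, so smallest k = 10-7 = 3.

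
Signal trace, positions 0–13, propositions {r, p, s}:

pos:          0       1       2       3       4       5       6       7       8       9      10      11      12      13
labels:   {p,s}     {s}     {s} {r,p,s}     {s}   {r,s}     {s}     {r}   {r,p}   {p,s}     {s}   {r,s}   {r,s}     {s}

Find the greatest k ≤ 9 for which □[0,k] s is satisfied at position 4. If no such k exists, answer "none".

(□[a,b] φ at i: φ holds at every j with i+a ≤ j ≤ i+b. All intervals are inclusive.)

s must hold from j=4 onward; find where it first fails.
  j=4: holds
  j=5: holds
  j=6: holds
  j=7: fails
Holds on [4,6], so largest k = 2.

2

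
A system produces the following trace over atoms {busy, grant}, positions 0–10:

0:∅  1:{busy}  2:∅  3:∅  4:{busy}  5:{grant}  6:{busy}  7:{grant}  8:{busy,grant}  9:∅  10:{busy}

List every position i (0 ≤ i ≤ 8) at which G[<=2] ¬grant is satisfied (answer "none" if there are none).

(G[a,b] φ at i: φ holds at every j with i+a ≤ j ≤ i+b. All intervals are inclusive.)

Evaluate at each i in [0,8]:
  i=0: ✓ (all of [0,2])
  i=1: ✓ (all of [1,3])
  i=2: ✓ (all of [2,4])
  i=3: ✗ (fails at j=5)
  i=4: ✗ (fails at j=5)
  i=5: ✗ (fails at j=5)
  i=6: ✗ (fails at j=7)
  i=7: ✗ (fails at j=7)
  i=8: ✗ (fails at j=8)

0, 1, 2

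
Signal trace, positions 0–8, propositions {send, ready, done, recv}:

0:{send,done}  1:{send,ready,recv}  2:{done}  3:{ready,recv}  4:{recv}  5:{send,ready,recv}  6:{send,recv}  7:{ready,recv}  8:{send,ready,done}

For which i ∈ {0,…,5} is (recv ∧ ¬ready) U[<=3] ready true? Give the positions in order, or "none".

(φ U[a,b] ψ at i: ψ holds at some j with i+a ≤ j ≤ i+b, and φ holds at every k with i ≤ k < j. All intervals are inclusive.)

Evaluate at each i in [0,5]:
  i=0: ✗ (lhs fails at k=0 before rhs at j=1)
  i=1: ✓ (rhs at j=1)
  i=2: ✗ (lhs fails at k=2 before rhs at j=3)
  i=3: ✓ (rhs at j=3)
  i=4: ✓ (rhs at j=5; lhs holds on [4,4])
  i=5: ✓ (rhs at j=5)

1, 3, 4, 5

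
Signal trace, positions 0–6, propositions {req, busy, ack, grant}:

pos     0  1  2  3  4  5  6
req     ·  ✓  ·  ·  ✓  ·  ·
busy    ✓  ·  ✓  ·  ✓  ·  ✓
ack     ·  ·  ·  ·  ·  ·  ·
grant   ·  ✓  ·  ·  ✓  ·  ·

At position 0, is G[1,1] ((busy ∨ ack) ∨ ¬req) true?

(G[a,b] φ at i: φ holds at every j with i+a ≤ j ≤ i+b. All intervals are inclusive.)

False

Check ((busy ∨ ack) ∨ ¬req) at every j in [1,1]:
  j=1: false
Fails at j=1 → formula fails.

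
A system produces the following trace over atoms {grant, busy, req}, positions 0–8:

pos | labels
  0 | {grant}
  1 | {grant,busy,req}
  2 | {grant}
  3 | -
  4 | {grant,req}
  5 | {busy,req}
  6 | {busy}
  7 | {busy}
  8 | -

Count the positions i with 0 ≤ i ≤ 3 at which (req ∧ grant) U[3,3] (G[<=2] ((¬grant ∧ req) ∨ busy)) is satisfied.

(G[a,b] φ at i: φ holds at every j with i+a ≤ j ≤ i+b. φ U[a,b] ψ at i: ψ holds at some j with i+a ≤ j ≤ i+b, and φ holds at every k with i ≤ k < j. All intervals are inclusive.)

0

Evaluate at each i in [0,3]:
  i=0: ✗ (no rhs in [3,3])
  i=1: ✗ (no rhs in [4,4])
  i=2: ✗ (lhs fails at k=2 before rhs at j=5)
  i=3: ✗ (no rhs in [6,6])
Positions where it holds: {} → 0.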